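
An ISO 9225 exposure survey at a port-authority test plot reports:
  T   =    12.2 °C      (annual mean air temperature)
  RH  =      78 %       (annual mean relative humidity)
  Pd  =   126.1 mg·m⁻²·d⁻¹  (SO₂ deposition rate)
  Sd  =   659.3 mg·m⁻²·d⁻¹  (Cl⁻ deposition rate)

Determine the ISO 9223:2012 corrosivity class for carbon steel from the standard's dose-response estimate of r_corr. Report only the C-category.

CX

carbon steel: f(T) = -0.054·(T−10) [T>10 °C] = -0.1188
  sulphur-dioxide contribution → 92.52 μm/a
  chloride contribution → 122 μm/a
  total first-year rate 214.5 μm/a
214 μm/a falls in (200, 700] for carbon steel → category CX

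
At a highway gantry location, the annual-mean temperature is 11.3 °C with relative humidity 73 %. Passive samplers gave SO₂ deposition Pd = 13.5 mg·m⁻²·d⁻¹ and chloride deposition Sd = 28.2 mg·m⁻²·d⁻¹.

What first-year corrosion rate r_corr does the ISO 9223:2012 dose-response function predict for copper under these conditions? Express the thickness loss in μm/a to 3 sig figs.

r_corr = 1.31 μm/a

copper: f(T) = -0.080·(T−10) [T>10 °C] = -0.1040
  Pd branch = 0.0053·Pd^0.26·e^(0.059·RH+f) = 0.6974 μm/a
  Cl⁻ term: 0.01025·28.2^0.27·exp(0.036·73+0.049·11.3) = 0.6083
  r_corr = 0.6974 + 0.6083 = 1.306 μm/a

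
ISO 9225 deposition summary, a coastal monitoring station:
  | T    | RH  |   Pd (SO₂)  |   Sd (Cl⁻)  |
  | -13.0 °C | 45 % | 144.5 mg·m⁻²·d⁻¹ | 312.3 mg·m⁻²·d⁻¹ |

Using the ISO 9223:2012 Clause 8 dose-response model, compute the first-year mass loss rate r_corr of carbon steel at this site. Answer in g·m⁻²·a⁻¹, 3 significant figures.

carbon steel: temperature factor f = +0.150·(-23.0) = -3.4500
  Pd branch = 1.77·Pd^0.52·e^(0.02·RH+f) = 1.835 μm/a
  Cl⁻ term: 0.102·312.3^0.62·exp(0.033·45+0.04·-13.0) = 9.426
  r_corr = 1.835 + 9.426 = 11.26 μm/a
Convert to mass loss: 11.26 μm/a × 7.85 g/cm³ = 88.4 g·m⁻²·a⁻¹

r_corr = 88.4 g·m⁻²·a⁻¹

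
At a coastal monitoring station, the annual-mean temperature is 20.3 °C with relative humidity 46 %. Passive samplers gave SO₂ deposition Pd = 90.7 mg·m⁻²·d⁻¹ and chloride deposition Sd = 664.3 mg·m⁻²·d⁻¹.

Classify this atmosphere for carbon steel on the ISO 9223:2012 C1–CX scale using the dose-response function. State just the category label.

C5

carbon steel: f(T) = -0.054·(T−10) [T>10 °C] = -0.5562
  SO₂ term: 1.77·90.7^0.52·exp(0.02·46-0.5562) = 26.54
  Cl⁻ term: 0.102·664.3^0.62·exp(0.033·46+0.04·20.3) = 58.93
  r_corr = 26.54 + 58.93 = 85.48 μm/a
Category bounds: 80…200 μm/a bracket r_corr ⇒ C5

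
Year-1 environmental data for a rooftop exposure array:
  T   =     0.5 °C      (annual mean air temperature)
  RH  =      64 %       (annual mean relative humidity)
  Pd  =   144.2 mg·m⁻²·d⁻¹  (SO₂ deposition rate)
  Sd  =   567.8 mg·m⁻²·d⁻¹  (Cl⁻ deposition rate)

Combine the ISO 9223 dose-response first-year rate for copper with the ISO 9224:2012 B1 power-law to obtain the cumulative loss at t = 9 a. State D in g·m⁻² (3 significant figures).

copper: T≤10 °C ⇒ hinge +0.126·(0.5−10) = -1.1970
  SO₂ term: 0.0053·144.2^0.26·exp(0.059·64-1.1970) = 0.2545
  Sd branch = 0.01025·Sd^0.27·e^(0.036·RH+0.049·T) = 0.5829 μm/a
  r_corr = 0.2545 + 0.5829 = 0.8374 μm/a
Long-term exponent b (ISO 9224 Table 2, B1) = 0.667
  D(9) = 0.8374 × 9^0.667 = 0.8374 × 4.33 = 3.626 μm
  Mass loss = 3.626 μm × 8.96 g/cm³ = 32.49 g·m⁻²

D(9) = 32.5 g·m⁻²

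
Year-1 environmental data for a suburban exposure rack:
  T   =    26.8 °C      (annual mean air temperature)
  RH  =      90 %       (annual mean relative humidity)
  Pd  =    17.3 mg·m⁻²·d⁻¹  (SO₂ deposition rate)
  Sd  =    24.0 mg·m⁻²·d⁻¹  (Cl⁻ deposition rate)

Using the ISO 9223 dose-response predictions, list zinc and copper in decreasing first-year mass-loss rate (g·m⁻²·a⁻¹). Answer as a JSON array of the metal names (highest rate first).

["copper", "zinc"]

zinc: f(T) = -0.071·(T−10) [T>10 °C] = -1.1928
  SO₂ term: 0.0129·17.3^0.44·exp(0.046·90-1.1928) = 0.8616
  Cl⁻ term: 0.0175·24.0^0.57·exp(0.008·90+0.085·26.8) = 2.147
  sum: 0.8616 + 2.147 → r_corr = 3.008 μm/a
  mass loss = 3.008 μm/a × 7.14 g/cm³ = 21.48 g·m⁻²·a⁻¹
copper: f(T) = -0.080·(T−10) [T>10 °C] = -1.3440
  SO₂ term: 0.0053·17.3^0.26·exp(0.059·90-1.3440) = 0.5869
  Sd branch = 0.01025·Sd^0.27·e^(0.036·RH+0.049·T) = 2.295 μm/a
  r_corr = 0.5869 + 2.295 = 2.882 μm/a
  mass loss = 2.882 μm/a × 8.96 g/cm³ = 25.82 g·m⁻²·a⁻¹
Ordering by g·m⁻²·a⁻¹: copper (25.8) > zinc (21.5)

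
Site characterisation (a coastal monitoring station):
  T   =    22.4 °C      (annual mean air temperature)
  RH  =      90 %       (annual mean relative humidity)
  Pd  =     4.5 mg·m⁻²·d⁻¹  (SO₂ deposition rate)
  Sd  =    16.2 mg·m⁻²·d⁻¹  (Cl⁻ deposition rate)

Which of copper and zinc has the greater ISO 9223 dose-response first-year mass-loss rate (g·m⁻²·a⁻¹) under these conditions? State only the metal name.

copper: f(T) = -0.080·(T−10) [T>10 °C] = -0.9920
  SO₂ term: 0.0053·4.5^0.26·exp(0.059·90-0.9920) = 0.588
  Sd branch = 0.01025·Sd^0.27·e^(0.036·RH+0.049·T) = 1.664 μm/a
  sum: 0.588 + 1.664 → r_corr = 2.252 μm/a
  mass loss = 2.252 μm/a × 8.96 g/cm³ = 20.18 g·m⁻²·a⁻¹
zinc: T>10 °C ⇒ hinge -0.071·(22.4−10) = -0.8804
  SO₂ term: 0.0129·4.5^0.44·exp(0.046·90-0.8804) = 0.6511
  Sd branch = 0.0175·Sd^0.57·e^(0.008·RH+0.085·T) = 1.18 μm/a
  sum: 0.6511 + 1.18 → r_corr = 1.832 μm/a
  mass loss = 1.832 μm/a × 7.14 g/cm³ = 13.08 g·m⁻²·a⁻¹
Ordering by g·m⁻²·a⁻¹: copper (20.2) > zinc (13.1)

copper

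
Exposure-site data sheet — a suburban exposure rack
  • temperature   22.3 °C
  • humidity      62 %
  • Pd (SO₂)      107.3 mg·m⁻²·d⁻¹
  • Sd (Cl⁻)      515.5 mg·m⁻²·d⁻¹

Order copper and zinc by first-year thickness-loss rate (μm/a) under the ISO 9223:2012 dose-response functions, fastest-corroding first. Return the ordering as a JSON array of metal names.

copper: f(T) = -0.080·(T−10) [T>10 °C] = -0.9840
  SO₂ term: 0.0053·107.3^0.26·exp(0.059·62-0.9840) = 0.2591
  Cl⁻ term: 0.01025·515.5^0.27·exp(0.036·62+0.049·22.3) = 1.538
  r_corr = 0.2591 + 1.538 = 1.797 μm/a
zinc: T>10 °C ⇒ hinge -0.071·(22.3−10) = -0.8733
  SO₂ term: 0.0129·107.3^0.44·exp(0.046·62-0.8733) = 0.7301
  Sd branch = 0.0175·Sd^0.57·e^(0.008·RH+0.085·T) = 6.724 μm/a
  r_corr = 0.7301 + 6.724 = 7.454 μm/a
Ordering by μm/a: zinc (7.45) > copper (1.8)

["zinc", "copper"]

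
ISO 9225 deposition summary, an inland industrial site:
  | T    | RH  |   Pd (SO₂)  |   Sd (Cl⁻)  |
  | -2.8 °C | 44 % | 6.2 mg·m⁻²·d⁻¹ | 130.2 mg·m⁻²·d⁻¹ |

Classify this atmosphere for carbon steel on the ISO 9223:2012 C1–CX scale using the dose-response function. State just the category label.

carbon steel: temperature factor f = +0.150·(-12.8) = -1.9200
  Pd branch = 1.77·Pd^0.52·e^(0.02·RH+f) = 1.616 μm/a
  Sd branch = 0.102·Sd^0.62·e^(0.033·RH+0.04·T) = 7.973 μm/a
  sum: 1.616 + 7.973 → r_corr = 9.589 μm/a
9.59 μm/a falls in (1.3, 25] for carbon steel → category C2

C2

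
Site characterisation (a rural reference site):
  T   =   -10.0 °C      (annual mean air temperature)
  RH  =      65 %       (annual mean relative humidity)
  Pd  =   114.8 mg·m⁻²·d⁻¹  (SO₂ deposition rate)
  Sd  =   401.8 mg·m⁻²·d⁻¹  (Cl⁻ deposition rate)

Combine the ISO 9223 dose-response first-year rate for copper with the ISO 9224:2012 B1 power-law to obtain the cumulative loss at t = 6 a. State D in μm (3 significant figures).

copper: temperature factor f = +0.126·(-20.0) = -2.5200
  sulphur-dioxide contribution → 0.06776 μm/a
  chloride contribution → 0.329 μm/a
  ⇒ r_corr(copper) = 0.3968 μm/a
Long-term exponent b (ISO 9224 Table 2, B1) = 0.667
  D(6) = 0.3968 × 6^0.667 = 0.3968 × 3.304 = 1.311 μm

D(6) = 1.31 μm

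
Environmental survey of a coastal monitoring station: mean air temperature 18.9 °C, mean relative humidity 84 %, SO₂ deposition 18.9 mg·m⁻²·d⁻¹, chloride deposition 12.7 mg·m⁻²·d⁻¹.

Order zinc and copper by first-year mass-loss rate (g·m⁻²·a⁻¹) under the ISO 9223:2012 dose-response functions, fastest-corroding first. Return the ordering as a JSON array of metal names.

["copper", "zinc"]

zinc: f(T) = -0.071·(T−10) [T>10 °C] = -0.6319
  Pd branch = 0.0129·Pd^0.44·e^(0.046·RH+f) = 1.191 μm/a
  Sd branch = 0.0175·Sd^0.57·e^(0.008·RH+0.085·T) = 0.7274 μm/a
  sum: 1.191 + 0.7274 → r_corr = 1.918 μm/a
  mass loss = 1.918 μm/a × 7.14 g/cm³ = 13.7 g·m⁻²·a⁻¹
copper: temperature factor f = -0.080·(8.9) = -0.7120
  SO₂ term: 0.0053·18.9^0.26·exp(0.059·84-0.7120) = 0.7931
  Cl⁻ term: 0.01025·12.7^0.27·exp(0.036·84+0.049·18.9) = 1.057
  r_corr = 0.7931 + 1.057 = 1.85 μm/a
  mass loss = 1.85 μm/a × 8.96 g/cm³ = 16.58 g·m⁻²·a⁻¹
Ordering by g·m⁻²·a⁻¹: copper (16.6) > zinc (13.7)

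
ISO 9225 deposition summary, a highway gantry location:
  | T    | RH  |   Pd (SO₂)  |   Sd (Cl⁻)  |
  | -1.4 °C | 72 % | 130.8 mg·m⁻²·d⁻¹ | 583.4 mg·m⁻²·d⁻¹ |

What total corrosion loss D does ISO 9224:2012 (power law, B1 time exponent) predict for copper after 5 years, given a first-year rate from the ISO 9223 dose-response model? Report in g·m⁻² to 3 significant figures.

D(5) = 26.9 g·m⁻²

copper: f(T) = +0.126·(T−10) [T≤10 °C] = -1.4364
  SO₂ term: 0.0053·130.8^0.26·exp(0.059·72-1.4364) = 0.3131
  Cl⁻ term: 0.01025·583.4^0.27·exp(0.036·72+0.049·-1.4) = 0.7136
  sum: 0.3131 + 0.7136 → r_corr = 1.027 μm/a
Long-term exponent b (ISO 9224 Table 2, B1) = 0.667
  D(5) = 1.027 × 5^0.667 = 1.027 × 2.926 = 3.004 μm
  Mass loss = 3.004 μm × 8.96 g/cm³ = 26.91 g·m⁻²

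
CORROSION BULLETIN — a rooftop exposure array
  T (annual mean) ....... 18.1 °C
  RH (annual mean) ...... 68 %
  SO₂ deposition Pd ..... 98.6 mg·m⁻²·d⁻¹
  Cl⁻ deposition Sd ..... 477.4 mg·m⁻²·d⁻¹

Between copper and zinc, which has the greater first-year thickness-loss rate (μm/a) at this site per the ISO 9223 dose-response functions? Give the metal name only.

copper: temperature factor f = -0.080·(8.1) = -0.6480
  sulphur-dioxide contribution → 0.5054 μm/a
  chloride contribution → 1.522 μm/a
  ⇒ r_corr(copper) = 2.027 μm/a
zinc: temperature factor f = -0.071·(8.1) = -0.5751
  sulphur-dioxide contribution → 1.249 μm/a
  chloride contribution → 4.725 μm/a
  ⇒ r_corr(zinc) = 5.974 μm/a
Ordering by μm/a: zinc (5.97) > copper (2.03)

zinc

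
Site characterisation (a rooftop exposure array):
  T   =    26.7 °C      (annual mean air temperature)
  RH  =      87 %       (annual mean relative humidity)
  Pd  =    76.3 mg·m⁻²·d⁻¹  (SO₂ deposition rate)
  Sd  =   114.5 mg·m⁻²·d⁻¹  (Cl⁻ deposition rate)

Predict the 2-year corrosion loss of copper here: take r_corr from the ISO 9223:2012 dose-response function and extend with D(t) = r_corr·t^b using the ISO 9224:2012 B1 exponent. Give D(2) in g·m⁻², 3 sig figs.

D(2) = 54.8 g·m⁻²

copper: temperature factor f = -0.080·(16.7) = -1.3360
  Pd branch = 0.0053·Pd^0.26·e^(0.059·RH+f) = 0.729 μm/a
  Sd branch = 0.01025·Sd^0.27·e^(0.036·RH+0.049·T) = 3.126 μm/a
  r_corr = 0.729 + 3.126 = 3.855 μm/a
ISO 9224: D(t) = r_corr · t^b with b = 0.667 (copper, B1)
  D(2) = 3.855 × 2^0.667 = 3.855 × 1.588 = 6.121 μm
  Mass loss = 6.121 μm × 8.96 g/cm³ = 54.84 g·m⁻²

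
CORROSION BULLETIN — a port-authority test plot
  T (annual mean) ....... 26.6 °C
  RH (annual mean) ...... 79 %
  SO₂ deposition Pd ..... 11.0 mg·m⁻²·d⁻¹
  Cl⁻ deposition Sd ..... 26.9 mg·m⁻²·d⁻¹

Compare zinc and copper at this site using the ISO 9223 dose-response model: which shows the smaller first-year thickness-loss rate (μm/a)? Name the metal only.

copper

zinc: T>10 °C ⇒ hinge -0.071·(26.6−10) = -1.1786
  sulphur-dioxide contribution → 0.4317 μm/a
  chloride contribution → 2.063 μm/a
  total first-year rate 2.494 μm/a
copper: f(T) = -0.080·(T−10) [T>10 °C] = -1.3280
  sulphur-dioxide contribution → 0.277 μm/a
  chloride contribution → 1.577 μm/a
  total first-year rate 1.854 μm/a
Ordering by μm/a: zinc (2.49) > copper (1.85)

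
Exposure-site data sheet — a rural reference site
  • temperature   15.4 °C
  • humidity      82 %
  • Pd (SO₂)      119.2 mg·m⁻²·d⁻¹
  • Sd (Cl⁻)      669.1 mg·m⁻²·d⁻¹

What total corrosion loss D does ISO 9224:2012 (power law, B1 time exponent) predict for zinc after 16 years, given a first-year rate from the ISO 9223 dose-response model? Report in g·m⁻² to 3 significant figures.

D(16) = 559 g·m⁻²

zinc: f(T) = -0.071·(T−10) [T>10 °C] = -0.3834
  Pd branch = 0.0129·Pd^0.44·e^(0.046·RH+f) = 3.132 μm/a
  Sd branch = 0.0175·Sd^0.57·e^(0.008·RH+0.085·T) = 5.093 μm/a
  sum: 3.132 + 5.093 → r_corr = 8.225 μm/a
ISO 9224: D(t) = r_corr · t^b with b = 0.813 (zinc, B1)
  D(16) = 8.225 × 16^0.813 = 8.225 × 9.527 = 78.36 μm
  Mass loss = 78.36 μm × 7.14 g/cm³ = 559.5 g·m⁻²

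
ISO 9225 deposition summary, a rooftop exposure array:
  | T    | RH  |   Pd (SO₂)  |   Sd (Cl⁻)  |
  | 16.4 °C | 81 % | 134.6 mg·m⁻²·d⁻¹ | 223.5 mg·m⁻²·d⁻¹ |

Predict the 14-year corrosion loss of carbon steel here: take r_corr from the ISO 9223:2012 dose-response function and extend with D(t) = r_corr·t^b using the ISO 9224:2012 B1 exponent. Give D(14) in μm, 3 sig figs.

D(14) = 646 μm

carbon steel: temperature factor f = -0.054·(6.4) = -0.3456
  Pd branch = 1.77·Pd^0.52·e^(0.02·RH+f) = 81.01 μm/a
  Cl⁻ term: 0.102·223.5^0.62·exp(0.033·81+0.04·16.4) = 81.46
  sum: 81.01 + 81.46 → r_corr = 162.5 μm/a
Power-law: D(14) = r_corr · 14^0.523
  D(14) = 162.5 × 14^0.523 = 162.5 × 3.976 = 645.9 μm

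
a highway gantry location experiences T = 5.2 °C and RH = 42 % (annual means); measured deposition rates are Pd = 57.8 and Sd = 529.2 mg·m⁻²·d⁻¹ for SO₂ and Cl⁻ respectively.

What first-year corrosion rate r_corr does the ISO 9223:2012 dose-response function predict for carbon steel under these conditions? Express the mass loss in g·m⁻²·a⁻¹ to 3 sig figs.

r_corr = 322 g·m⁻²·a⁻¹

carbon steel: temperature factor f = +0.150·(-4.8) = -0.7200
  Pd branch = 1.77·Pd^0.52·e^(0.02·RH+f) = 16.45 μm/a
  Sd branch = 0.102·Sd^0.62·e^(0.033·RH+0.04·T) = 24.52 μm/a
  r_corr = 16.45 + 24.52 = 40.97 μm/a
Convert to mass loss: 40.97 μm/a × 7.85 g/cm³ = 321.6 g·m⁻²·a⁻¹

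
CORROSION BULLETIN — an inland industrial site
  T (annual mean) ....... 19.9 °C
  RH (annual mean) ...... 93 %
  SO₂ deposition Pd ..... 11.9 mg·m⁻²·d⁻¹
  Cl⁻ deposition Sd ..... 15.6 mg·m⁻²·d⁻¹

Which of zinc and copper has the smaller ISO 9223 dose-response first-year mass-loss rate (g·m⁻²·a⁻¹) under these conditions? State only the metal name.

zinc: f(T) = -0.071·(T−10) [T>10 °C] = -0.7029
  Pd branch = 0.0129·Pd^0.44·e^(0.046·RH+f) = 1.369 μm/a
  Cl⁻ term: 0.0175·15.6^0.57·exp(0.008·93+0.085·19.9) = 0.9568
  sum: 1.369 + 0.9568 → r_corr = 2.326 μm/a
  mass loss = 2.326 μm/a × 7.14 g/cm³ = 16.61 g·m⁻²·a⁻¹
copper: f(T) = -0.080·(T−10) [T>10 °C] = -0.7920
  Pd branch = 0.0053·Pd^0.26·e^(0.059·RH+f) = 1.104 μm/a
  Sd branch = 0.01025·Sd^0.27·e^(0.036·RH+0.049·T) = 1.623 μm/a
  r_corr = 1.104 + 1.623 = 2.727 μm/a
  mass loss = 2.727 μm/a × 8.96 g/cm³ = 24.43 g·m⁻²·a⁻¹
Ordering by g·m⁻²·a⁻¹: copper (24.4) > zinc (16.6)

zinc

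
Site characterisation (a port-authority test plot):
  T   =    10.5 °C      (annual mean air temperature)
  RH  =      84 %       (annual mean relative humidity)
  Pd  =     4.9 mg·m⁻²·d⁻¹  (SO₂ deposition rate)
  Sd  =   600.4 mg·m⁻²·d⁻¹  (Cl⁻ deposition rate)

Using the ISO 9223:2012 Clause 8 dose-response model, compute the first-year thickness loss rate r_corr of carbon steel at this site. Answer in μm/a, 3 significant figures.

r_corr = 152 μm/a

carbon steel: f(T) = -0.054·(T−10) [T>10 °C] = -0.0270
  sulphur-dioxide contribution → 21.12 μm/a
  chloride contribution → 131.1 μm/a
  total first-year rate 152.2 μm/a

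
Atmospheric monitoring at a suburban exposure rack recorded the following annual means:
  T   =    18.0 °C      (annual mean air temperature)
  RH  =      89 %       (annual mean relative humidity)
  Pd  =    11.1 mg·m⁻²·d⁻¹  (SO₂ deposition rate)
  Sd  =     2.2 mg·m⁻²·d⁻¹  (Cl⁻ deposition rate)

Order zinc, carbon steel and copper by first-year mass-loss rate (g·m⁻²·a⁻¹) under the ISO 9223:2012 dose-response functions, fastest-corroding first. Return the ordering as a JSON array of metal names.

zinc: f(T) = -0.071·(T−10) [T>10 °C] = -0.5680
  sulphur-dioxide contribution → 1.264 μm/a
  chloride contribution → 0.2582 μm/a
  total first-year rate 1.522 μm/a
  mass loss = 1.522 μm/a × 7.14 g/cm³ = 10.87 g·m⁻²·a⁻¹
carbon steel: T>10 °C ⇒ hinge -0.054·(18.0−10) = -0.4320
  sulphur-dioxide contribution → 23.82 μm/a
  chloride contribution → 6.443 μm/a
  total first-year rate 30.26 μm/a
  mass loss = 30.26 μm/a × 7.85 g/cm³ = 237.6 g·m⁻²·a⁻¹
copper: f(T) = -0.080·(T−10) [T>10 °C] = -0.6400
  sulphur-dioxide contribution → 0.9968 μm/a
  chloride contribution → 0.7546 μm/a
  ⇒ r_corr(copper) = 1.751 μm/a
  mass loss = 1.751 μm/a × 8.96 g/cm³ = 15.69 g·m⁻²·a⁻¹
Ordering by g·m⁻²·a⁻¹: carbon steel (238) > copper (15.7) > zinc (10.9)

["carbon steel", "copper", "zinc"]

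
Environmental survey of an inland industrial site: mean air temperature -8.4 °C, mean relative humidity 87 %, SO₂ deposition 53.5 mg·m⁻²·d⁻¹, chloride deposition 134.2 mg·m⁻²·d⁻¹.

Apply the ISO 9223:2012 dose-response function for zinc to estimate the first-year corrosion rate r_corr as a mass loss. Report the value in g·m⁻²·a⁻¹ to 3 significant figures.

r_corr = 16.4 g·m⁻²·a⁻¹

zinc: f(T) = +0.038·(T−10) [T≤10 °C] = -0.6992
  Pd branch = 0.0129·Pd^0.44·e^(0.046·RH+f) = 2.02 μm/a
  Cl⁻ term: 0.0175·134.2^0.57·exp(0.008·87+0.085·-8.4) = 0.2806
  r_corr = 2.02 + 0.2806 = 2.301 μm/a
Convert to mass loss: 2.301 μm/a × 7.14 g/cm³ = 16.43 g·m⁻²·a⁻¹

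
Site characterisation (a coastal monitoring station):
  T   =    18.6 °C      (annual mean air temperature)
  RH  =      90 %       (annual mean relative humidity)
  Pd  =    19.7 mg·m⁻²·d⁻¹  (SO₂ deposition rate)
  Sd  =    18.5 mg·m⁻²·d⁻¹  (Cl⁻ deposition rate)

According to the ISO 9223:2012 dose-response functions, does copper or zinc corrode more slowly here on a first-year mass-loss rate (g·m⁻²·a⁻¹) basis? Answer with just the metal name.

zinc

copper: f(T) = -0.080·(T−10) [T>10 °C] = -0.6880
  Pd branch = 0.0053·Pd^0.26·e^(0.059·RH+f) = 1.17 μm/a
  Sd branch = 0.01025·Sd^0.27·e^(0.036·RH+0.049·T) = 1.431 μm/a
  r_corr = 1.17 + 1.431 = 2.601 μm/a
  mass loss = 2.601 μm/a × 8.96 g/cm³ = 23.31 g·m⁻²·a⁻¹
zinc: T>10 °C ⇒ hinge -0.071·(18.6−10) = -0.6106
  Pd branch = 0.0129·Pd^0.44·e^(0.046·RH+f) = 1.633 μm/a
  Sd branch = 0.0175·Sd^0.57·e^(0.008·RH+0.085·T) = 0.9218 μm/a
  sum: 1.633 + 0.9218 → r_corr = 2.555 μm/a
  mass loss = 2.555 μm/a × 7.14 g/cm³ = 18.24 g·m⁻²·a⁻¹
Ordering by g·m⁻²·a⁻¹: copper (23.3) > zinc (18.2)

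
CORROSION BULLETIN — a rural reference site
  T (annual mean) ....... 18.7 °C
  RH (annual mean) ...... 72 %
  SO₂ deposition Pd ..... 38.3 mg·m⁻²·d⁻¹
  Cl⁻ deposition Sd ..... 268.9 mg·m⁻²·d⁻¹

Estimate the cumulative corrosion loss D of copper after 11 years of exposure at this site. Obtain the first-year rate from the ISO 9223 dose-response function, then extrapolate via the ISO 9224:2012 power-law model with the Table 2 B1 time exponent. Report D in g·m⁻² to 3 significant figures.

D(11) = 89.9 g·m⁻²

copper: temperature factor f = -0.080·(8.7) = -0.6960
  Pd branch = 0.0053·Pd^0.26·e^(0.059·RH+f) = 0.477 μm/a
  Sd branch = 0.01025·Sd^0.27·e^(0.036·RH+0.049·T) = 1.55 μm/a
  r_corr = 0.477 + 1.55 = 2.027 μm/a
Power-law: D(11) = r_corr · 11^0.667
  D(11) = 2.027 × 11^0.667 = 2.027 × 4.95 = 10.03 μm
  Mass loss = 10.03 μm × 8.96 g/cm³ = 89.91 g·m⁻²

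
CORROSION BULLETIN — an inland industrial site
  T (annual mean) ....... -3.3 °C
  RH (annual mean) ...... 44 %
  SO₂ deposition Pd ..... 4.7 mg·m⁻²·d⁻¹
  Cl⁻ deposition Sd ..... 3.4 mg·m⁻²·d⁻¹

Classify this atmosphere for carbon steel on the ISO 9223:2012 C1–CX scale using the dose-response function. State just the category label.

carbon steel: T≤10 °C ⇒ hinge +0.150·(-3.3−10) = -1.9950
  SO₂ term: 1.77·4.7^0.52·exp(0.02·44-1.9950) = 1.298
  Sd branch = 0.102·Sd^0.62·e^(0.033·RH+0.04·T) = 0.8154 μm/a
  r_corr = 1.298 + 0.8154 = 2.113 μm/a
ISO 9223 Table 2 (carbon steel): 1.3 < 2.11 ≤ 25 μm/a ⇒ C2

C2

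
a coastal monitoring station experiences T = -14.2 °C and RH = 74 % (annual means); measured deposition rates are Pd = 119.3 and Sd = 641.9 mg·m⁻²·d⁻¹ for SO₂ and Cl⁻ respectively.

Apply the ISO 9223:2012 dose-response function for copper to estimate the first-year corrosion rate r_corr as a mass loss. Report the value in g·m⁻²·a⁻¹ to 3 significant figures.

r_corr = 4.38 g·m⁻²·a⁻¹

copper: temperature factor f = +0.126·(-24.2) = -3.0492
  Pd branch = 0.0053·Pd^0.26·e^(0.059·RH+f) = 0.06856 μm/a
  Cl⁻ term: 0.01025·641.9^0.27·exp(0.036·74+0.049·-14.2) = 0.4203
  sum: 0.06856 + 0.4203 → r_corr = 0.4888 μm/a
Convert to mass loss: 0.4888 μm/a × 8.96 g/cm³ = 4.38 g·m⁻²·a⁻¹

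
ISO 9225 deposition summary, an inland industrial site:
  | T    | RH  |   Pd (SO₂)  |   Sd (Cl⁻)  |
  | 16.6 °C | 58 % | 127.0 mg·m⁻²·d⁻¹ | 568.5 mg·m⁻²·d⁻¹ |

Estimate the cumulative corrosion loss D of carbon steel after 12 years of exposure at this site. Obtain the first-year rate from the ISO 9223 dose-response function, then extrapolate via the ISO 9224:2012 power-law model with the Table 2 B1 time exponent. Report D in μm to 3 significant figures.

D(12) = 432 μm

carbon steel: f(T) = -0.054·(T−10) [T>10 °C] = -0.3564
  Pd branch = 1.77·Pd^0.52·e^(0.02·RH+f) = 49.09 μm/a
  Sd branch = 0.102·Sd^0.62·e^(0.033·RH+0.04·T) = 68.57 μm/a
  r_corr = 49.09 + 68.57 = 117.7 μm/a
Power-law: D(12) = r_corr · 12^0.523
  D(12) = 117.7 × 12^0.523 = 117.7 × 3.668 = 431.5 μm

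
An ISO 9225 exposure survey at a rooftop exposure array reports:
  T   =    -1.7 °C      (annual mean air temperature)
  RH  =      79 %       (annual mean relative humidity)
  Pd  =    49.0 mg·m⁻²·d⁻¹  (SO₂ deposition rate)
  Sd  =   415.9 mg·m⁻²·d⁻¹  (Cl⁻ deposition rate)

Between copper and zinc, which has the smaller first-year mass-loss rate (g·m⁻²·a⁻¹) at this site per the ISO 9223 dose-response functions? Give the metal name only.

copper: f(T) = +0.126·(T−10) [T≤10 °C] = -1.4742
  SO₂ term: 0.0053·49.0^0.26·exp(0.059·79-1.4742) = 0.353
  Cl⁻ term: 0.01025·415.9^0.27·exp(0.036·79+0.049·-1.7) = 0.8257
  sum: 0.353 + 0.8257 → r_corr = 1.179 μm/a
  mass loss = 1.179 μm/a × 8.96 g/cm³ = 10.56 g·m⁻²·a⁻¹
zinc: T≤10 °C ⇒ hinge +0.038·(-1.7−10) = -0.4446
  SO₂ term: 0.0129·49.0^0.44·exp(0.046·79-0.4446) = 1.735
  Sd branch = 0.0175·Sd^0.57·e^(0.008·RH+0.085·T) = 0.8863 μm/a
  r_corr = 1.735 + 0.8863 = 2.622 μm/a
  mass loss = 2.622 μm/a × 7.14 g/cm³ = 18.72 g·m⁻²·a⁻¹
Ordering by g·m⁻²·a⁻¹: zinc (18.7) > copper (10.6)

copper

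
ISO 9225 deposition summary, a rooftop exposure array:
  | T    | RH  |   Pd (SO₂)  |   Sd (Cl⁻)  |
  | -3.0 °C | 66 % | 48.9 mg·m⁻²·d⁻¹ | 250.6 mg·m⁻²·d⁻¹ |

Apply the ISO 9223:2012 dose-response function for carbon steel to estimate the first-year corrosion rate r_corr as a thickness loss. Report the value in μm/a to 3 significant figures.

carbon steel: temperature factor f = +0.150·(-13.0) = -1.9500
  Pd branch = 1.77·Pd^0.52·e^(0.02·RH+f) = 7.125 μm/a
  Sd branch = 0.102·Sd^0.62·e^(0.033·RH+0.04·T) = 24.53 μm/a
  sum: 7.125 + 24.53 → r_corr = 31.66 μm/a

r_corr = 31.7 μm/a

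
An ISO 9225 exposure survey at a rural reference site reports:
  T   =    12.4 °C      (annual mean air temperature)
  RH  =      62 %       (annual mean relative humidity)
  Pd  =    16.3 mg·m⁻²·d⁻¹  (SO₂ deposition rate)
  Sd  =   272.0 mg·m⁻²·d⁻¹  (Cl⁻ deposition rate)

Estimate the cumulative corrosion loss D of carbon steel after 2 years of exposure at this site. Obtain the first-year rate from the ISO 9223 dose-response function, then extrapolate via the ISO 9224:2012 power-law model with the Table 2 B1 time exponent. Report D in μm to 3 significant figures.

D(2) = 93.1 μm

carbon steel: T>10 °C ⇒ hinge -0.054·(12.4−10) = -0.1296
  SO₂ term: 1.77·16.3^0.52·exp(0.02·62-0.1296) = 22.94
  Cl⁻ term: 0.102·272.0^0.62·exp(0.033·62+0.04·12.4) = 41.88
  r_corr = 22.94 + 41.88 = 64.82 μm/a
ISO 9224: D(t) = r_corr · t^b with b = 0.523 (carbon steel, B1)
  D(2) = 64.82 × 2^0.523 = 64.82 × 1.437 = 93.14 μm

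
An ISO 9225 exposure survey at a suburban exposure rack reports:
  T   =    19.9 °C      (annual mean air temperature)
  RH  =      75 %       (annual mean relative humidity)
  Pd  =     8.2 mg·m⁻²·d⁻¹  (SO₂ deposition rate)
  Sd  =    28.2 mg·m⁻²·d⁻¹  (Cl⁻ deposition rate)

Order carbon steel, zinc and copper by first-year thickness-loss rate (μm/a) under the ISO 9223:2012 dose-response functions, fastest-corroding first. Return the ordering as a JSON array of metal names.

carbon steel: T>10 °C ⇒ hinge -0.054·(19.9−10) = -0.5346
  SO₂ term: 1.77·8.2^0.52·exp(0.02·75-0.5346) = 13.88
  Cl⁻ term: 0.102·28.2^0.62·exp(0.033·75+0.04·19.9) = 21.3
  r_corr = 13.88 + 21.3 = 35.18 μm/a
zinc: T>10 °C ⇒ hinge -0.071·(19.9−10) = -0.7029
  SO₂ term: 0.0129·8.2^0.44·exp(0.046·75-0.7029) = 0.5078
  Sd branch = 0.0175·Sd^0.57·e^(0.008·RH+0.085·T) = 1.161 μm/a
  r_corr = 0.5078 + 1.161 = 1.669 μm/a
copper: f(T) = -0.080·(T−10) [T>10 °C] = -0.7920
  SO₂ term: 0.0053·8.2^0.26·exp(0.059·75-0.7920) = 0.3465
  Sd branch = 0.01025·Sd^0.27·e^(0.036·RH+0.049·T) = 0.9962 μm/a
  r_corr = 0.3465 + 0.9962 = 1.343 μm/a
Ordering by μm/a: carbon steel (35.2) > zinc (1.67) > copper (1.34)

["carbon steel", "zinc", "copper"]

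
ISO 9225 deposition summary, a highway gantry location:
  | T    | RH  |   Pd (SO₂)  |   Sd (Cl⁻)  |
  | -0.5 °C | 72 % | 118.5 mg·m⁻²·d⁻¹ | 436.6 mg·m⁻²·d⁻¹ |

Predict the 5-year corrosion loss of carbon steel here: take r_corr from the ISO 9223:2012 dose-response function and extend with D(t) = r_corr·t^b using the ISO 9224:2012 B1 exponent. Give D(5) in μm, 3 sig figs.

carbon steel: temperature factor f = +0.150·(-10.5) = -1.5750
  sulphur-dioxide contribution → 18.52 μm/a
  chloride contribution → 46.63 μm/a
  total first-year rate 65.15 μm/a
ISO 9224: D(t) = r_corr · t^b with b = 0.523 (carbon steel, B1)
  D(5) = 65.15 × 5^0.523 = 65.15 × 2.32 = 151.2 μm

D(5) = 151 μm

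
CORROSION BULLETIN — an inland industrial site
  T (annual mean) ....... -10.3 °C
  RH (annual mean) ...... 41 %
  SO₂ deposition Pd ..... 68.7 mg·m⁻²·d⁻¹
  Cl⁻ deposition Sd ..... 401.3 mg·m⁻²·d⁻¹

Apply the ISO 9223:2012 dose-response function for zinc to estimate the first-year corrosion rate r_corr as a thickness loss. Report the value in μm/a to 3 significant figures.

r_corr = 0.561 μm/a

zinc: temperature factor f = +0.038·(-20.3) = -0.7714
  SO₂ term: 0.0129·68.7^0.44·exp(0.046·41-0.7714) = 0.2529
  Sd branch = 0.0175·Sd^0.57·e^(0.008·RH+0.085·T) = 0.3085 μm/a
  r_corr = 0.2529 + 0.3085 = 0.5614 μm/a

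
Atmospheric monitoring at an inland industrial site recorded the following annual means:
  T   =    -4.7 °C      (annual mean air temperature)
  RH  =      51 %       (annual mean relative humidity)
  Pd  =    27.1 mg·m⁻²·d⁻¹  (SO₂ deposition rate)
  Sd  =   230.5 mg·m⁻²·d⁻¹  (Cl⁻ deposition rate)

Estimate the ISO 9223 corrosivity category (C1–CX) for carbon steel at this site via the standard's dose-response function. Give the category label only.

C2

carbon steel: T≤10 °C ⇒ hinge +0.150·(-4.7−10) = -2.2050
  Pd branch = 1.77·Pd^0.52·e^(0.02·RH+f) = 3.009 μm/a
  Sd branch = 0.102·Sd^0.62·e^(0.033·RH+0.04·T) = 13.27 μm/a
  sum: 3.009 + 13.27 → r_corr = 16.27 μm/a
16.3 μm/a falls in (1.3, 25] for carbon steel → category C2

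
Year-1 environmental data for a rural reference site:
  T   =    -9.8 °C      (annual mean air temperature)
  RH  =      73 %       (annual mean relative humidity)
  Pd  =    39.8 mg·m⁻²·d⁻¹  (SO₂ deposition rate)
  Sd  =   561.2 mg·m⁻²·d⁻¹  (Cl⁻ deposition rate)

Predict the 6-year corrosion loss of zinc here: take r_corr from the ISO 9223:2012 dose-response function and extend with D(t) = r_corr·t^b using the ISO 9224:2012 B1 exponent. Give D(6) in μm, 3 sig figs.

D(6) = 5.95 μm

zinc: T≤10 °C ⇒ hinge +0.038·(-9.8−10) = -0.7524
  SO₂ term: 0.0129·39.8^0.44·exp(0.046·73-0.7524) = 0.8834
  Sd branch = 0.0175·Sd^0.57·e^(0.008·RH+0.085·T) = 0.5034 μm/a
  sum: 0.8834 + 0.5034 → r_corr = 1.387 μm/a
Long-term exponent b (ISO 9224 Table 2, B1) = 0.813
  D(6) = 1.387 × 6^0.813 = 1.387 × 4.292 = 5.952 μm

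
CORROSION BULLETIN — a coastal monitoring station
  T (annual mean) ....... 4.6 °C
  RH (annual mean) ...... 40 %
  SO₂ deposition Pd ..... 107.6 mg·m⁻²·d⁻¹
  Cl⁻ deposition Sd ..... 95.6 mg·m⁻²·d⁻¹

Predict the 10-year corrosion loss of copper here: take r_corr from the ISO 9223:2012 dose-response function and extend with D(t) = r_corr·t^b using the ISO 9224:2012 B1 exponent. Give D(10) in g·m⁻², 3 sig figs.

copper: temperature factor f = +0.126·(-5.4) = -0.6804
  SO₂ term: 0.0053·107.6^0.26·exp(0.059·40-0.6804) = 0.09594
  Cl⁻ term: 0.01025·95.6^0.27·exp(0.036·40+0.049·4.6) = 0.1857
  r_corr = 0.09594 + 0.1857 = 0.2816 μm/a
Long-term exponent b (ISO 9224 Table 2, B1) = 0.667
  D(10) = 0.2816 × 10^0.667 = 0.2816 × 4.645 = 1.308 μm
  Mass loss = 1.308 μm × 8.96 g/cm³ = 11.72 g·m⁻²

D(10) = 11.7 g·m⁻²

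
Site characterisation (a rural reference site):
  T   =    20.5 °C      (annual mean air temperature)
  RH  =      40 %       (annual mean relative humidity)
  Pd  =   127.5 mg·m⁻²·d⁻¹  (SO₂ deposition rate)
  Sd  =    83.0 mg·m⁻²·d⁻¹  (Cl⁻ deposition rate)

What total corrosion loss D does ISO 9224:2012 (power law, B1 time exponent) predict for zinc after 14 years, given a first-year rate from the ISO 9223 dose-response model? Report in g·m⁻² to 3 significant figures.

D(14) = 124 g·m⁻²

zinc: f(T) = -0.071·(T−10) [T>10 °C] = -0.7455
  SO₂ term: 0.0129·127.5^0.44·exp(0.046·40-0.7455) = 0.3253
  Cl⁻ term: 0.0175·83.0^0.57·exp(0.008·40+0.085·20.5) = 1.709
  r_corr = 0.3253 + 1.709 = 2.034 μm/a
Long-term exponent b (ISO 9224 Table 2, B1) = 0.813
  D(14) = 2.034 × 14^0.813 = 2.034 × 8.547 = 17.38 μm
  Mass loss = 17.38 μm × 7.14 g/cm³ = 124.1 g·m⁻²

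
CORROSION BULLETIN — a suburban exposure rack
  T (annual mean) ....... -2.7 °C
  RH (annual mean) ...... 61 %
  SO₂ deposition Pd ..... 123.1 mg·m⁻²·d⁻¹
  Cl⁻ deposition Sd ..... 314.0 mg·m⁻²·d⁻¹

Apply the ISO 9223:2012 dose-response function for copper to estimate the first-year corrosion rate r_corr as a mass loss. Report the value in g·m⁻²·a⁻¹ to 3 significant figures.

r_corr = 4.64 g·m⁻²·a⁻¹

copper: T≤10 °C ⇒ hinge +0.126·(-2.7−10) = -1.6002
  Pd branch = 0.0053·Pd^0.26·e^(0.059·RH+f) = 0.1367 μm/a
  Sd branch = 0.01025·Sd^0.27·e^(0.036·RH+0.049·T) = 0.3812 μm/a
  sum: 0.1367 + 0.3812 → r_corr = 0.5179 μm/a
Convert to mass loss: 0.5179 μm/a × 8.96 g/cm³ = 4.64 g·m⁻²·a⁻¹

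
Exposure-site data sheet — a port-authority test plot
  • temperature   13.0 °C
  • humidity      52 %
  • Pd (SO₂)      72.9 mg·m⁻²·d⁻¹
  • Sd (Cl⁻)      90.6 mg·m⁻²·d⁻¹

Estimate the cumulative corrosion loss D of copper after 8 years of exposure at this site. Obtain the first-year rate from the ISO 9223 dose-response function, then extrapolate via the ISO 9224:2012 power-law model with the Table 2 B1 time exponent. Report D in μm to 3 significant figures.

copper: f(T) = -0.080·(T−10) [T>10 °C] = -0.2400
  SO₂ term: 0.0053·72.9^0.26·exp(0.059·52-0.2400) = 0.2734
  Sd branch = 0.01025·Sd^0.27·e^(0.036·RH+0.049·T) = 0.4254 μm/a
  r_corr = 0.2734 + 0.4254 = 0.6988 μm/a
Long-term exponent b (ISO 9224 Table 2, B1) = 0.667
  D(8) = 0.6988 × 8^0.667 = 0.6988 × 4.003 = 2.797 μm

D(8) = 2.80 μm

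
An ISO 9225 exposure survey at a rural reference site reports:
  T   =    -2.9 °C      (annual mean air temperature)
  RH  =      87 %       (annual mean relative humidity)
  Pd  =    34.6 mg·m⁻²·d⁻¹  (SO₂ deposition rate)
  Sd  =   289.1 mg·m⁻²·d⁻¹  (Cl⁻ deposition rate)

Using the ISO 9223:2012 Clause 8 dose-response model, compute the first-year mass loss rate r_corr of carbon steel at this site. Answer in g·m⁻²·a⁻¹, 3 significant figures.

r_corr = 495 g·m⁻²·a⁻¹

carbon steel: T≤10 °C ⇒ hinge +0.150·(-2.9−10) = -1.9350
  Pd branch = 1.77·Pd^0.52·e^(0.02·RH+f) = 9.196 μm/a
  Cl⁻ term: 0.102·289.1^0.62·exp(0.033·87+0.04·-2.9) = 53.82
  r_corr = 9.196 + 53.82 = 63.01 μm/a
Convert to mass loss: 63.01 μm/a × 7.85 g/cm³ = 494.7 g·m⁻²·a⁻¹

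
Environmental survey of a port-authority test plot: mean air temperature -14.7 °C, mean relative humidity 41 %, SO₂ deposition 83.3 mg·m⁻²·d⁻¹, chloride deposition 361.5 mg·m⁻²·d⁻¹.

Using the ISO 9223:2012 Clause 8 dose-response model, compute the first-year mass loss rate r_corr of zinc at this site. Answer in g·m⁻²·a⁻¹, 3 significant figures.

zinc: T≤10 °C ⇒ hinge +0.038·(-14.7−10) = -0.9386
  sulphur-dioxide contribution → 0.2329 μm/a
  chloride contribution → 0.2 μm/a
  ⇒ r_corr(zinc) = 0.4328 μm/a
Convert to mass loss: 0.4328 μm/a × 7.14 g/cm³ = 3.09 g·m⁻²·a⁻¹

r_corr = 3.09 g·m⁻²·a⁻¹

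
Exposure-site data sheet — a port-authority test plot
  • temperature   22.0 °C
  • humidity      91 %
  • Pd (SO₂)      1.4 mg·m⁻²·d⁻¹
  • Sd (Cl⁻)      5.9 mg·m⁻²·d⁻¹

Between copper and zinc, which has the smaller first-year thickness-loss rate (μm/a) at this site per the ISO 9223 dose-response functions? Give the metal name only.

copper: f(T) = -0.080·(T−10) [T>10 °C] = -0.9600
  SO₂ term: 0.0053·1.4^0.26·exp(0.059·91-0.9600) = 0.4754
  Sd branch = 0.01025·Sd^0.27·e^(0.036·RH+0.049·T) = 1.288 μm/a
  sum: 0.4754 + 1.288 → r_corr = 1.763 μm/a
zinc: temperature factor f = -0.071·(12.0) = -0.8520
  Pd branch = 0.0129·Pd^0.44·e^(0.046·RH+f) = 0.4196 μm/a
  Sd branch = 0.0175·Sd^0.57·e^(0.008·RH+0.085·T) = 0.6467 μm/a
  r_corr = 0.4196 + 0.6467 = 1.066 μm/a
Ordering by μm/a: copper (1.76) > zinc (1.07)

zinc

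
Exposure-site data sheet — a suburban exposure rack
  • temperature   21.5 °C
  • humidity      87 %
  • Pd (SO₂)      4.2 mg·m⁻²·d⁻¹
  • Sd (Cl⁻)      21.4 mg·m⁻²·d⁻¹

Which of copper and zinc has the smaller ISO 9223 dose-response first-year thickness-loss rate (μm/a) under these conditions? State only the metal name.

copper: T>10 °C ⇒ hinge -0.080·(21.5−10) = -0.9200
  sulphur-dioxide contribution → 0.52 μm/a
  chloride contribution → 1.541 μm/a
  ⇒ r_corr(copper) = 2.061 μm/a
zinc: T>10 °C ⇒ hinge -0.071·(21.5−10) = -0.8165
  sulphur-dioxide contribution → 0.5865 μm/a
  chloride contribution → 1.251 μm/a
  ⇒ r_corr(zinc) = 1.838 μm/a
Ordering by μm/a: copper (2.06) > zinc (1.84)

zinc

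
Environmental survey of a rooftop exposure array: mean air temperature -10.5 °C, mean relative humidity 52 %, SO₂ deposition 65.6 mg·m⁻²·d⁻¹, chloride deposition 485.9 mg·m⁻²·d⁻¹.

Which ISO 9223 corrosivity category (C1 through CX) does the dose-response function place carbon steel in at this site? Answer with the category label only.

C2

carbon steel: f(T) = +0.150·(T−10) [T≤10 °C] = -3.0750
  sulphur-dioxide contribution → 2.037 μm/a
  chloride contribution → 17.26 μm/a
  total first-year rate 19.3 μm/a
Category bounds: 1.3…25 μm/a bracket r_corr ⇒ C2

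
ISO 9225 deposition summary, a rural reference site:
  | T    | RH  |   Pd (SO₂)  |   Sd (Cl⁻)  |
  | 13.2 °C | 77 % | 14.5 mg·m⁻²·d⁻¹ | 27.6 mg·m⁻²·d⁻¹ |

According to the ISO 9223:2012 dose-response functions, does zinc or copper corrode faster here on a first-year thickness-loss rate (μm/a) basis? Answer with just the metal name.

zinc

zinc: T>10 °C ⇒ hinge -0.071·(13.2−10) = -0.2272
  SO₂ term: 0.0129·14.5^0.44·exp(0.046·77-0.2272) = 1.151
  Cl⁻ term: 0.0175·27.6^0.57·exp(0.008·77+0.085·13.2) = 0.6594
  sum: 1.151 + 0.6594 → r_corr = 1.811 μm/a
copper: temperature factor f = -0.080·(3.2) = -0.2560
  SO₂ term: 0.0053·14.5^0.26·exp(0.059·77-0.2560) = 0.7728
  Sd branch = 0.01025·Sd^0.27·e^(0.036·RH+0.049·T) = 0.7665 μm/a
  r_corr = 0.7728 + 0.7665 = 1.539 μm/a
Ordering by μm/a: zinc (1.81) > copper (1.54)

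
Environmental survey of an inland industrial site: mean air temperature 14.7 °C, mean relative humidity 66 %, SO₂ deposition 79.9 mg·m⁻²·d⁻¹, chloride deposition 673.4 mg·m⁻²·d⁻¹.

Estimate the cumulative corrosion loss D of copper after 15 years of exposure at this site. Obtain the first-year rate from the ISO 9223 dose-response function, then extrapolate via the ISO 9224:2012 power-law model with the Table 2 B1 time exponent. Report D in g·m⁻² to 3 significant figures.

D(15) = 102 g·m⁻²

copper: f(T) = -0.080·(T−10) [T>10 °C] = -0.3760
  sulphur-dioxide contribution → 0.5582 μm/a
  chloride contribution → 1.315 μm/a
  total first-year rate 1.874 μm/a
ISO 9224: D(t) = r_corr · t^b with b = 0.667 (copper, B1)
  D(15) = 1.874 × 15^0.667 = 1.874 × 6.088 = 11.41 μm
  Mass loss = 11.41 μm × 8.96 g/cm³ = 102.2 g·m⁻²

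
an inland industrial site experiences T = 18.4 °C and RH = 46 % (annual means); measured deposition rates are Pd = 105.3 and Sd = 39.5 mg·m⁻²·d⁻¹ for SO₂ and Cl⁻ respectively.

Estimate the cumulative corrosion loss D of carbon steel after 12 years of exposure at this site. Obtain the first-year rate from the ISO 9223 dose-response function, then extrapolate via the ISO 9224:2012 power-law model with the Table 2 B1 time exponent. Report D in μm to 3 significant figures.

D(12) = 151 μm

carbon steel: T>10 °C ⇒ hinge -0.054·(18.4−10) = -0.4536
  SO₂ term: 1.77·105.3^0.52·exp(0.02·46-0.4536) = 31.78
  Cl⁻ term: 0.102·39.5^0.62·exp(0.033·46+0.04·18.4) = 9.493
  sum: 31.78 + 9.493 → r_corr = 41.28 μm/a
ISO 9224: D(t) = r_corr · t^b with b = 0.523 (carbon steel, B1)
  D(12) = 41.28 × 12^0.523 = 41.28 × 3.668 = 151.4 μm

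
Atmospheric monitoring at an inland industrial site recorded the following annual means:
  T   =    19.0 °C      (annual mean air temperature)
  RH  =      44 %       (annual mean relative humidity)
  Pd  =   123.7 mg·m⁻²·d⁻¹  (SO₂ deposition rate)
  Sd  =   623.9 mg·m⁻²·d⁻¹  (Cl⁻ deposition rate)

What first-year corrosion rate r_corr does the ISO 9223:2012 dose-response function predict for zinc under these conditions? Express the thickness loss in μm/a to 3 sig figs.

zinc: temperature factor f = -0.071·(9.0) = -0.6390
  SO₂ term: 0.0129·123.7^0.44·exp(0.046·44-0.6390) = 0.4293
  Sd branch = 0.0175·Sd^0.57·e^(0.008·RH+0.085·T) = 4.904 μm/a
  sum: 0.4293 + 4.904 → r_corr = 5.333 μm/a

r_corr = 5.33 μm/a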